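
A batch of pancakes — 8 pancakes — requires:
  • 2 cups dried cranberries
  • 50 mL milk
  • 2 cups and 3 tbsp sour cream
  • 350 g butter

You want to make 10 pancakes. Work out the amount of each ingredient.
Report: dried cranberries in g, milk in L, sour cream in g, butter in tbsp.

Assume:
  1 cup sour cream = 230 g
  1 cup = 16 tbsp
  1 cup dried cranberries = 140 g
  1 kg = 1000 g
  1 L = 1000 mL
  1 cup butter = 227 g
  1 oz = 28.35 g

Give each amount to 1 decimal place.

dried cranberries: 350.0 g; milk: 0.1 L; sour cream: 628.9 g; butter: 30.8 tbsp

Scaling factor: 10/8 = 5/4 = 1.25.
dried cranberries: 2 cup × 5/4 × 140 g/cup = 350.0 g
milk: 50 mL × 5/4 ÷ 1000 mL/L ≈ 0.1 L
sour cream: (2 cup + 3 tbsp = 2.1875 cup) × 5/4 × 230 g/cup ≈ 628.9 g
butter: 350 g × 5/4 ÷ 227 g/cup × 16 tbsp/cup ≈ 30.8 tbsp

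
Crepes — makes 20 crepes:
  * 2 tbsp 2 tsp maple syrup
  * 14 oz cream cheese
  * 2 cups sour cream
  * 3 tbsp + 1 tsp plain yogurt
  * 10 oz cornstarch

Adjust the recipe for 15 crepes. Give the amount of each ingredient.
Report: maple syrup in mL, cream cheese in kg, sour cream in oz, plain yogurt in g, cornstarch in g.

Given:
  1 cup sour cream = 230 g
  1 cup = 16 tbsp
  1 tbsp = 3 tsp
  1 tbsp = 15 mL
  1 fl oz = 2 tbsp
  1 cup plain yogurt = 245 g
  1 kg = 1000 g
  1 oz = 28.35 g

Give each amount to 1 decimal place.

maple syrup: 30.0 mL; cream cheese: 0.3 kg; sour cream: 12.2 oz; plain yogurt: 38.3 g; cornstarch: 212.6 g

Scaling factor: 15/20 = 3/4 = 0.75.
maple syrup: (2 tbsp + 2 tsp = 8/3 tbsp) × 3/4 × 15 mL/tbsp = 30.0 mL
cream cheese: 14 oz × 3/4 × 28.35 g/oz ÷ 1000 g/kg ≈ 0.3 kg
sour cream: 2 cup × 3/4 × 230 g/cup ÷ 28.35 g/oz ≈ 12.2 oz
plain yogurt: (3 tbsp + 1 tsp = 10/3 tbsp) × 3/4 ÷ 16 tbsp/cup × 245 g/cup ≈ 38.3 g
cornstarch: 10 oz × 3/4 × 28.35 g/oz ≈ 212.6 g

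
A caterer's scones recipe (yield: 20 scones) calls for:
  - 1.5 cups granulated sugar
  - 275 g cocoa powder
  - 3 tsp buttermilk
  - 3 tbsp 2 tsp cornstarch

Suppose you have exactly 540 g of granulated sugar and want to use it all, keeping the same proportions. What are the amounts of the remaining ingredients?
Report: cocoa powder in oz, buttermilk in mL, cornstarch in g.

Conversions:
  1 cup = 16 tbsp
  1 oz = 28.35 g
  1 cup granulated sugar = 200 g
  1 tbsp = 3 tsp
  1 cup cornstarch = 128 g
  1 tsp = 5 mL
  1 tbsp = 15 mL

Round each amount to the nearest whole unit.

The original recipe has 300 g of granulated sugar, so the scaling factor is 540 ÷ 300 = 9/5 = 1.8.
cocoa powder: 275 g × 9/5 ÷ 28.35 g/oz ≈ 17 oz
buttermilk: 3 tsp × 9/5 × 5 mL/tsp = 27 mL
cornstarch: (3 tbsp + 2 tsp = 11/3 tbsp) × 9/5 ÷ 16 tbsp/cup × 128 g/cup ≈ 53 g

cocoa powder: 17 oz; buttermilk: 27 mL; cornstarch: 53 g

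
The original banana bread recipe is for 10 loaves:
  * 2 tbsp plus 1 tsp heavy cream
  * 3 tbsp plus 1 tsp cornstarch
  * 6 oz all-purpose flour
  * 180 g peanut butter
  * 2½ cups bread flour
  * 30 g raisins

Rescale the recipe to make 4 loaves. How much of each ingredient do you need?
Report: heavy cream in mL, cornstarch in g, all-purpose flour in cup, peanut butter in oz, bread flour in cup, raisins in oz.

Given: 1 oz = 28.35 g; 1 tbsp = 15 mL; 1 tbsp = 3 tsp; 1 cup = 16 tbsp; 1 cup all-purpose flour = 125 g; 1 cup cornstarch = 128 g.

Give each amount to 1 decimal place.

Scaling factor: 4/10 = 2/5 = 0.4.
heavy cream: (2 tbsp + 1 tsp = 7/3 tbsp) × 2/5 × 15 mL/tbsp = 14.0 mL
cornstarch: (3 tbsp + 1 tsp = 10/3 tbsp) × 2/5 ÷ 16 tbsp/cup × 128 g/cup ≈ 10.7 g
all-purpose flour: 6 oz × 2/5 × 28.35 g/oz ÷ 125 g/cup ≈ 0.5 cup
peanut butter: 180 g × 2/5 ÷ 28.35 g/oz ≈ 2.5 oz
bread flour: 2.5 cup × 2/5 = 1.0 cup
raisins: 30 g × 2/5 ÷ 28.35 g/oz ≈ 0.4 oz

heavy cream: 14.0 mL; cornstarch: 10.7 g; all-purpose flour: 0.5 cup; peanut butter: 2.5 oz; bread flour: 1.0 cup; raisins: 0.4 oz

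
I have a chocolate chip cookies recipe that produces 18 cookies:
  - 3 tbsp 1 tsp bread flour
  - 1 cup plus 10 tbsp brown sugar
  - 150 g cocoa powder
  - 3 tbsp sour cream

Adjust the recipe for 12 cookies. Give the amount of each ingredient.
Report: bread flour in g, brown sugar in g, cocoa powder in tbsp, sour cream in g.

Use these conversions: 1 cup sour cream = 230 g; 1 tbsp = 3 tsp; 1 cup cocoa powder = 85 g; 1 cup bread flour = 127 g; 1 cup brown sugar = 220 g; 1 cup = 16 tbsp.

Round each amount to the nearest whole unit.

bread flour: 18 g; brown sugar: 238 g; cocoa powder: 19 tbsp; sour cream: 29 g

Scaling factor: 12/18 = 2/3.
bread flour: (3 tbsp + 1 tsp = 10/3 tbsp) × 2/3 ÷ 16 tbsp/cup × 127 g/cup ≈ 18 g
brown sugar: (1 cup + 10 tbsp = 1.625 cup) × 2/3 × 220 g/cup ≈ 238 g
cocoa powder: 150 g × 2/3 ÷ 85 g/cup × 16 tbsp/cup ≈ 19 tbsp
sour cream: 3 tbsp × 2/3 ÷ 16 tbsp/cup × 230 g/cup ≈ 29 g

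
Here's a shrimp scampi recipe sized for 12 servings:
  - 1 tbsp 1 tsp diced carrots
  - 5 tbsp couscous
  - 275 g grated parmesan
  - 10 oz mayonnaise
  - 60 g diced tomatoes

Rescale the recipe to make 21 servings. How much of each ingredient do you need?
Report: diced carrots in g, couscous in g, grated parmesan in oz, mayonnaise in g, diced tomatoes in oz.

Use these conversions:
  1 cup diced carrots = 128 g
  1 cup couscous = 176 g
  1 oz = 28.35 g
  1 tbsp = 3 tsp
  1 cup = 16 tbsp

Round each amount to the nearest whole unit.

Scaling factor: 21/12 = 7/4 = 1.75.
diced carrots: (1 tbsp + 1 tsp = 4/3 tbsp) × 7/4 ÷ 16 tbsp/cup × 128 g/cup ≈ 19 g
couscous: 5 tbsp × 7/4 ÷ 16 tbsp/cup × 176 g/cup ≈ 96 g
grated parmesan: 275 g × 7/4 ÷ 28.35 g/oz ≈ 17 oz
mayonnaise: 10 oz × 7/4 × 28.35 g/oz ≈ 496 g
diced tomatoes: 60 g × 7/4 ÷ 28.35 g/oz ≈ 4 oz

diced carrots: 19 g; couscous: 96 g; grated parmesan: 17 oz; mayonnaise: 496 g; diced tomatoes: 4 oz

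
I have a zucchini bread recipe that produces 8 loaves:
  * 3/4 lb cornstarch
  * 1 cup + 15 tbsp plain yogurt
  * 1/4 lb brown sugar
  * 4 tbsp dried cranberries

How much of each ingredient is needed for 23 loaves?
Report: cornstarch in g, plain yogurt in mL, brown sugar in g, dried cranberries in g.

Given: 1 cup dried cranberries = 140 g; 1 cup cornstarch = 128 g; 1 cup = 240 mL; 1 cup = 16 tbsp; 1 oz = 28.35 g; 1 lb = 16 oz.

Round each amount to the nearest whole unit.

cornstarch: 978 g; plain yogurt: 1337 mL; brown sugar: 326 g; dried cranberries: 101 g

Scaling factor: 23/8 = 2.875.
cornstarch: 0.75 lb × 23/8 × 16 oz/lb × 28.35 g/oz ≈ 978 g
plain yogurt: (1 cup + 15 tbsp = 1.9375 cup) × 23/8 × 240 mL/cup ≈ 1337 mL
brown sugar: 0.25 lb × 23/8 × 16 oz/lb × 28.35 g/oz ≈ 326 g
dried cranberries: 4 tbsp × 23/8 ÷ 16 tbsp/cup × 140 g/cup ≈ 101 g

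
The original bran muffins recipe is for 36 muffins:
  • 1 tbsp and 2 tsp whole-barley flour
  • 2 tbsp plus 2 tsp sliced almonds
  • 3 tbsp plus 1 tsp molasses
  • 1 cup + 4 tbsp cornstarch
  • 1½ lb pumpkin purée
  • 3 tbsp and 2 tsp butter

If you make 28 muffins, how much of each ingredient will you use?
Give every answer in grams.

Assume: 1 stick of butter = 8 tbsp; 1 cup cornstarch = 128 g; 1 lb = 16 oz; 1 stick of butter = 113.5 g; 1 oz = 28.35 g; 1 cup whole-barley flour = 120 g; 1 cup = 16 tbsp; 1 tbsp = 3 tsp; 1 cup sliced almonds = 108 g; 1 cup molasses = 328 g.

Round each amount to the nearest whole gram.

Scaling factor: 28/36 = 7/9.
whole-barley flour: (1 tbsp + 2 tsp = 5/3 tbsp) × 7/9 ÷ 16 tbsp/cup × 120 g/cup ≈ 10 g
sliced almonds: (2 tbsp + 2 tsp = 8/3 tbsp) × 7/9 ÷ 16 tbsp/cup × 108 g/cup = 14 g
molasses: (3 tbsp + 1 tsp = 10/3 tbsp) × 7/9 ÷ 16 tbsp/cup × 328 g/cup ≈ 53 g
cornstarch: (1 cup + 4 tbsp = 1.25 cup) × 7/9 × 128 g/cup ≈ 124 g
pumpkin purée: 1.5 lb × 7/9 × 16 oz/lb × 28.35 g/oz ≈ 529 g
butter: (3 tbsp + 2 tsp = 11/3 tbsp) × 7/9 ÷ 8 tbsp/stick × 113.5 g/stick ≈ 40 g

whole-barley flour: 10 g; sliced almonds: 14 g; molasses: 53 g; cornstarch: 124 g; pumpkin purée: 529 g; butter: 40 g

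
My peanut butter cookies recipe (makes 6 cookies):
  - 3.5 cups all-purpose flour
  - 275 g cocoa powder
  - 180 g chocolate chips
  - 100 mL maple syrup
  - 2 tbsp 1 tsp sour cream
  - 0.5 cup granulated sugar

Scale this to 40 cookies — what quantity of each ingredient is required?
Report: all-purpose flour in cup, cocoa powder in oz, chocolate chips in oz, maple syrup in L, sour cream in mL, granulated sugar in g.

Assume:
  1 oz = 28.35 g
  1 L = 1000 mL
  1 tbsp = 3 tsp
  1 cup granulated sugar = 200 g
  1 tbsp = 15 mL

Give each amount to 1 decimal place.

all-purpose flour: 23.3 cup; cocoa powder: 64.7 oz; chocolate chips: 42.3 oz; maple syrup: 0.7 L; sour cream: 233.3 mL; granulated sugar: 666.7 g

Scaling factor: 40/6 = 20/3.
all-purpose flour: 3.5 cup × 20/3 ≈ 23.3 cup
cocoa powder: 275 g × 20/3 ÷ 28.35 g/oz ≈ 64.7 oz
chocolate chips: 180 g × 20/3 ÷ 28.35 g/oz ≈ 42.3 oz
maple syrup: 100 mL × 20/3 ÷ 1000 mL/L ≈ 0.7 L
sour cream: (2 tbsp + 1 tsp = 7/3 tbsp) × 20/3 × 15 mL/tbsp ≈ 233.3 mL
granulated sugar: 0.5 cup × 20/3 × 200 g/cup ≈ 666.7 g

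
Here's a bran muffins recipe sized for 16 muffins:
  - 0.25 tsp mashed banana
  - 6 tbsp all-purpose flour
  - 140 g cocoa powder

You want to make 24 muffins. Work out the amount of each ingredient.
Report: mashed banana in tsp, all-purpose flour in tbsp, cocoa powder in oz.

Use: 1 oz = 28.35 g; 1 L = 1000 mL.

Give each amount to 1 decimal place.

Scaling factor: 24/16 = 3/2 = 1.5.
mashed banana: 0.25 tsp × 3/2 ≈ 0.4 tsp
all-purpose flour: 6 tbsp × 3/2 = 9.0 tbsp
cocoa powder: 140 g × 3/2 ÷ 28.35 g/oz ≈ 7.4 oz

mashed banana: 0.4 tsp; all-purpose flour: 9.0 tbsp; cocoa powder: 7.4 oz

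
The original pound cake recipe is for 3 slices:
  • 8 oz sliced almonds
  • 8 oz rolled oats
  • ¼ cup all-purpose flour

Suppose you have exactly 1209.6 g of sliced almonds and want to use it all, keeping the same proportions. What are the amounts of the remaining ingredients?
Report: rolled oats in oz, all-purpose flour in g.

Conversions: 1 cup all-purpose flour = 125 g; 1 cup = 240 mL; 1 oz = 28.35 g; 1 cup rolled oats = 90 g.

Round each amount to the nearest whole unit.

rolled oats: 43 oz; all-purpose flour: 167 g

The original recipe has 226.8 g of sliced almonds, so the scaling factor is 1209.6 ÷ 226.8 = 16/3.
rolled oats: 8 oz × 16/3 ≈ 43 oz
all-purpose flour: 0.25 cup × 16/3 × 125 g/cup ≈ 167 g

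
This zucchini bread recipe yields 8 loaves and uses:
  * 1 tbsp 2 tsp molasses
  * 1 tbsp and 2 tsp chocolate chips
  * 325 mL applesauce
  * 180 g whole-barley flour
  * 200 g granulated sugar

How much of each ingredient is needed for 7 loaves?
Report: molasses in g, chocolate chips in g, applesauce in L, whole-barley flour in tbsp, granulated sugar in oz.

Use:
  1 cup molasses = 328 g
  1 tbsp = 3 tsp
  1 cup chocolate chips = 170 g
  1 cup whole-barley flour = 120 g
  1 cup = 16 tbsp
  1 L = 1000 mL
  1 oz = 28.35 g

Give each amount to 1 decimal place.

molasses: 29.9 g; chocolate chips: 15.5 g; applesauce: 0.3 L; whole-barley flour: 21.0 tbsp; granulated sugar: 6.2 oz

Scaling factor: 7/8 = 0.875.
molasses: (1 tbsp + 2 tsp = 5/3 tbsp) × 7/8 ÷ 16 tbsp/cup × 328 g/cup ≈ 29.9 g
chocolate chips: (1 tbsp + 2 tsp = 5/3 tbsp) × 7/8 ÷ 16 tbsp/cup × 170 g/cup ≈ 15.5 g
applesauce: 325 mL × 7/8 ÷ 1000 mL/L ≈ 0.3 L
whole-barley flour: 180 g × 7/8 ÷ 120 g/cup × 16 tbsp/cup = 21.0 tbsp
granulated sugar: 200 g × 7/8 ÷ 28.35 g/oz ≈ 6.2 oz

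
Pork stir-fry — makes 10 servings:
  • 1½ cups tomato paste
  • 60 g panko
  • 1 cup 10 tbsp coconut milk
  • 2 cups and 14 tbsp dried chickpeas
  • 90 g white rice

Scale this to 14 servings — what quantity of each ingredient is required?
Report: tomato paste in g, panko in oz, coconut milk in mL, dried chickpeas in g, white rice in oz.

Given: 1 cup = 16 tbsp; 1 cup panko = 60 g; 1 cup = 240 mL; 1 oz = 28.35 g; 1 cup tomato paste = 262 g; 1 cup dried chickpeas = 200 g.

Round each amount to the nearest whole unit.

tomato paste: 550 g; panko: 3 oz; coconut milk: 546 mL; dried chickpeas: 805 g; white rice: 4 oz

Scaling factor: 14/10 = 7/5 = 1.4.
tomato paste: 1.5 cup × 7/5 × 262 g/cup ≈ 550 g
panko: 60 g × 7/5 ÷ 28.35 g/oz ≈ 3 oz
coconut milk: (1 cup + 10 tbsp = 1.625 cup) × 7/5 × 240 mL/cup = 546 mL
dried chickpeas: (2 cup + 14 tbsp = 2.875 cup) × 7/5 × 200 g/cup = 805 g
white rice: 90 g × 7/5 ÷ 28.35 g/oz ≈ 4 oz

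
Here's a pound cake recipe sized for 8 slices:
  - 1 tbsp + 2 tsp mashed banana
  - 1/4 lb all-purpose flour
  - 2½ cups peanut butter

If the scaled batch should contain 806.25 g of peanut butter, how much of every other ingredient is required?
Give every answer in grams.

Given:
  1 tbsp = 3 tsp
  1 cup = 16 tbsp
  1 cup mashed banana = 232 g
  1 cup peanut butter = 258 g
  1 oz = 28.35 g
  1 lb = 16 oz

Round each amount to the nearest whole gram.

mashed banana: 30 g; all-purpose flour: 142 g

The original recipe has 645 g of peanut butter, so the scaling factor is 806.25 ÷ 645 = 5/4 = 1.25.
mashed banana: (1 tbsp + 2 tsp = 5/3 tbsp) × 5/4 ÷ 16 tbsp/cup × 232 g/cup ≈ 30 g
all-purpose flour: 0.25 lb × 5/4 × 16 oz/lb × 28.35 g/oz ≈ 142 g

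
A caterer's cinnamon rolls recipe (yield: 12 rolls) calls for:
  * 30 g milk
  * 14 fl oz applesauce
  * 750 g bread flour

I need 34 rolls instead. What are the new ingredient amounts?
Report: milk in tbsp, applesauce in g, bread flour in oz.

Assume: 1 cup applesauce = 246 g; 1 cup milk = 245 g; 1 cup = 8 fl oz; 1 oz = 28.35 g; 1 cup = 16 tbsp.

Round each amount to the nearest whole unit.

milk: 6 tbsp; applesauce: 1220 g; bread flour: 75 oz

Scaling factor: 34/12 = 17/6.
milk: 30 g × 17/6 ÷ 245 g/cup × 16 tbsp/cup ≈ 6 tbsp
applesauce: 14 fl oz × 17/6 ÷ 8 fl oz/cup × 246 g/cup ≈ 1220 g
bread flour: 750 g × 17/6 ÷ 28.35 g/oz ≈ 75 oz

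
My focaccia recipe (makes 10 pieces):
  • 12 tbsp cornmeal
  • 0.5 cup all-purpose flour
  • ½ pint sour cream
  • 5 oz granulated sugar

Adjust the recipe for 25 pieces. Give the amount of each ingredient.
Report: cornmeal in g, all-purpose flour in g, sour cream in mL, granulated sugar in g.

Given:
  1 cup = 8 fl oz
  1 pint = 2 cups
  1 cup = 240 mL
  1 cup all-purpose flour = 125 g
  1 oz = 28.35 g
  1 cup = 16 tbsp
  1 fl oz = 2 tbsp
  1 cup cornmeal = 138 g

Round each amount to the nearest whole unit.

cornmeal: 259 g; all-purpose flour: 156 g; sour cream: 600 mL; granulated sugar: 354 g

Scaling factor: 25/10 = 5/2 = 2.5.
cornmeal: 12 tbsp × 5/2 ÷ 16 tbsp/cup × 138 g/cup ≈ 259 g
all-purpose flour: 0.5 cup × 5/2 × 125 g/cup ≈ 156 g
sour cream: 0.5 pint × 5/2 × 2 cup/pint × 240 mL/cup = 600 mL
granulated sugar: 5 oz × 5/2 × 28.35 g/oz ≈ 354 g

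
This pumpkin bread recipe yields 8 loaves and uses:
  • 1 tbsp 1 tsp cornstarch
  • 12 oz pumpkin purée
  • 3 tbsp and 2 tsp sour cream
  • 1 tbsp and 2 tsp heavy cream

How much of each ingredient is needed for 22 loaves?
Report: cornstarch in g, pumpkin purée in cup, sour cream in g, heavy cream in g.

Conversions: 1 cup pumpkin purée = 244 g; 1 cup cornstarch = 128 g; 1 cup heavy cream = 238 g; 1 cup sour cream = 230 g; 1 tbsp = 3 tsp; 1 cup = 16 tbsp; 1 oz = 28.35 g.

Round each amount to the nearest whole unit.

Scaling factor: 22/8 = 11/4 = 2.75.
cornstarch: (1 tbsp + 1 tsp = 4/3 tbsp) × 11/4 ÷ 16 tbsp/cup × 128 g/cup ≈ 29 g
pumpkin purée: 12 oz × 11/4 × 28.35 g/oz ÷ 244 g/cup ≈ 4 cup
sour cream: (3 tbsp + 2 tsp = 11/3 tbsp) × 11/4 ÷ 16 tbsp/cup × 230 g/cup ≈ 145 g
heavy cream: (1 tbsp + 2 tsp = 5/3 tbsp) × 11/4 ÷ 16 tbsp/cup × 238 g/cup ≈ 68 g

cornstarch: 29 g; pumpkin purée: 4 cup; sour cream: 145 g; heavy cream: 68 g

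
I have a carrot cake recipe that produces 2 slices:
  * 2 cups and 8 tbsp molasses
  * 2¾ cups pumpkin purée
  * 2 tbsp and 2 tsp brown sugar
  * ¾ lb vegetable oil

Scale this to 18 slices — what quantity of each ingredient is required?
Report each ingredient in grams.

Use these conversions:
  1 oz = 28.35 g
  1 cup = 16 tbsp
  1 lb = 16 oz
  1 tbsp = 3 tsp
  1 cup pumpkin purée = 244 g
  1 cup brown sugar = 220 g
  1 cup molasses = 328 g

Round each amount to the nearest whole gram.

molasses: 7380 g; pumpkin purée: 6039 g; brown sugar: 330 g; vegetable oil: 3062 g

Scaling factor: 18/2 = 9.
molasses: (2 cup + 8 tbsp = 2.5 cup) × 9 × 328 g/cup = 7380 g
pumpkin purée: 2.75 cup × 9 × 244 g/cup = 6039 g
brown sugar: (2 tbsp + 2 tsp = 8/3 tbsp) × 9 ÷ 16 tbsp/cup × 220 g/cup = 330 g
vegetable oil: 0.75 lb × 9 × 16 oz/lb × 28.35 g/oz ≈ 3062 g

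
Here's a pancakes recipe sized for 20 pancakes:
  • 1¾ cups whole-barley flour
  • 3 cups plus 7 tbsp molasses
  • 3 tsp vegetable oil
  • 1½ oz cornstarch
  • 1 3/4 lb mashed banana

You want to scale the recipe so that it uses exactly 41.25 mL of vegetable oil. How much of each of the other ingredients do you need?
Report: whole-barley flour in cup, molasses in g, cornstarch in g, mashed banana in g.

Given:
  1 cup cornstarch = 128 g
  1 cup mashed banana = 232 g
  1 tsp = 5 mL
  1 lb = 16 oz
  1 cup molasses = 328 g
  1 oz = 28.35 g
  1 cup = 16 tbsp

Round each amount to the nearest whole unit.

The original recipe has 15 mL of vegetable oil, so the scaling factor is 41.25 ÷ 15 = 11/4 = 2.75.
whole-barley flour: 1.75 cup × 11/4 ≈ 5 cup
molasses: (3 cup + 7 tbsp = 3.4375 cup) × 11/4 × 328 g/cup ≈ 3101 g
cornstarch: 1.5 oz × 11/4 × 28.35 g/oz ≈ 117 g
mashed banana: 1.75 lb × 11/4 × 16 oz/lb × 28.35 g/oz ≈ 2183 g

whole-barley flour: 5 cup; molasses: 3101 g; cornstarch: 117 g; mashed banana: 2183 g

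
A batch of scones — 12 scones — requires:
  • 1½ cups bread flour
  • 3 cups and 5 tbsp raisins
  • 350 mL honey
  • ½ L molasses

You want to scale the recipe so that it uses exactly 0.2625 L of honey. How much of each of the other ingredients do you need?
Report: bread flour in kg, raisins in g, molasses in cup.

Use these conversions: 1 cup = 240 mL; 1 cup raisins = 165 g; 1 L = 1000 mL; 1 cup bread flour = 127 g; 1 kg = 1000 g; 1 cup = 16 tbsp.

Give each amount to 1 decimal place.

bread flour: 0.1 kg; raisins: 409.9 g; molasses: 1.6 cup

The original recipe has 0.35 L of honey, so the scaling factor is 0.2625 ÷ 0.35 = 3/4 = 0.75.
bread flour: 1.5 cup × 3/4 × 127 g/cup ÷ 1000 g/kg ≈ 0.1 kg
raisins: (3 cup + 5 tbsp = 3.3125 cup) × 3/4 × 165 g/cup ≈ 409.9 g
molasses: 0.5 L × 3/4 × 1000 mL/L ÷ 240 mL/cup ≈ 1.6 cup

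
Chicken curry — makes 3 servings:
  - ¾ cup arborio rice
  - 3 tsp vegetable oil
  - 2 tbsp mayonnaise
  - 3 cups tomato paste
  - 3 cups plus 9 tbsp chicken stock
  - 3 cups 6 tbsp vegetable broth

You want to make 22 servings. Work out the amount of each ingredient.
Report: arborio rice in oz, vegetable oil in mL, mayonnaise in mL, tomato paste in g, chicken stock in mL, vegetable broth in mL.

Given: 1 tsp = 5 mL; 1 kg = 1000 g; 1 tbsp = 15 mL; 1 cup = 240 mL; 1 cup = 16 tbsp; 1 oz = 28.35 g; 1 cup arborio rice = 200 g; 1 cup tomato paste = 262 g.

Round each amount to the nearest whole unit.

Scaling factor: 22/3.
arborio rice: 0.75 cup × 22/3 × 200 g/cup ÷ 28.35 g/oz ≈ 39 oz
vegetable oil: 3 tsp × 22/3 × 5 mL/tsp = 110 mL
mayonnaise: 2 tbsp × 22/3 × 15 mL/tbsp = 220 mL
tomato paste: 3 cup × 22/3 × 262 g/cup = 5764 g
chicken stock: (3 cup + 9 tbsp = 3.5625 cup) × 22/3 × 240 mL/cup = 6270 mL
vegetable broth: (3 cup + 6 tbsp = 3.375 cup) × 22/3 × 240 mL/cup = 5940 mL

arborio rice: 39 oz; vegetable oil: 110 mL; mayonnaise: 220 mL; tomato paste: 5764 g; chicken stock: 6270 mL; vegetable broth: 5940 mL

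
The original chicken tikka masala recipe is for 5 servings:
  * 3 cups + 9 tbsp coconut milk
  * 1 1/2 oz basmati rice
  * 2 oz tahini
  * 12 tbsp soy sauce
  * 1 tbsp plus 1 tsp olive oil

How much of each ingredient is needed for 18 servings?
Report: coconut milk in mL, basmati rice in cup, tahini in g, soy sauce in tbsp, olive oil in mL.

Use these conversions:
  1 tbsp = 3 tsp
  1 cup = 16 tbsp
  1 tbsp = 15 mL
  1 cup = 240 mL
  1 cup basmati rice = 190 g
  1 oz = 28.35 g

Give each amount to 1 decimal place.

Scaling factor: 18/5 = 3.6.
coconut milk: (3 cup + 9 tbsp = 3.5625 cup) × 18/5 × 240 mL/cup = 3078.0 mL
basmati rice: 1.5 oz × 18/5 × 28.35 g/oz ÷ 190 g/cup ≈ 0.8 cup
tahini: 2 oz × 18/5 × 28.35 g/oz ≈ 204.1 g
soy sauce: 12 tbsp × 18/5 = 43.2 tbsp
olive oil: (1 tbsp + 1 tsp = 4/3 tbsp) × 18/5 × 15 mL/tbsp = 72.0 mL

coconut milk: 3078.0 mL; basmati rice: 0.8 cup; tahini: 204.1 g; soy sauce: 43.2 tbsp; olive oil: 72.0 mL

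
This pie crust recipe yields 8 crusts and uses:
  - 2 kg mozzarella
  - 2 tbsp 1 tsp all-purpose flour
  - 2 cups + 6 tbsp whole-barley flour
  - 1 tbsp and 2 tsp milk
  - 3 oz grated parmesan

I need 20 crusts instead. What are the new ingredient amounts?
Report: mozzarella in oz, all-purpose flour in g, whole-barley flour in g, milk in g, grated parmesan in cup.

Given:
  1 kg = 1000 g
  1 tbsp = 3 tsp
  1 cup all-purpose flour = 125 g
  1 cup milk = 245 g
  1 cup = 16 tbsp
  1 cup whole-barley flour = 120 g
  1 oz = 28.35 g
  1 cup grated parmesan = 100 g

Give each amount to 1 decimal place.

mozzarella: 176.4 oz; all-purpose flour: 45.6 g; whole-barley flour: 712.5 g; milk: 63.8 g; grated parmesan: 2.1 cup

Scaling factor: 20/8 = 5/2 = 2.5.
mozzarella: 2 kg × 5/2 × 1000 g/kg ÷ 28.35 g/oz ≈ 176.4 oz
all-purpose flour: (2 tbsp + 1 tsp = 7/3 tbsp) × 5/2 ÷ 16 tbsp/cup × 125 g/cup ≈ 45.6 g
whole-barley flour: (2 cup + 6 tbsp = 2.375 cup) × 5/2 × 120 g/cup = 712.5 g
milk: (1 tbsp + 2 tsp = 5/3 tbsp) × 5/2 ÷ 16 tbsp/cup × 245 g/cup ≈ 63.8 g
grated parmesan: 3 oz × 5/2 × 28.35 g/oz ÷ 100 g/cup ≈ 2.1 cup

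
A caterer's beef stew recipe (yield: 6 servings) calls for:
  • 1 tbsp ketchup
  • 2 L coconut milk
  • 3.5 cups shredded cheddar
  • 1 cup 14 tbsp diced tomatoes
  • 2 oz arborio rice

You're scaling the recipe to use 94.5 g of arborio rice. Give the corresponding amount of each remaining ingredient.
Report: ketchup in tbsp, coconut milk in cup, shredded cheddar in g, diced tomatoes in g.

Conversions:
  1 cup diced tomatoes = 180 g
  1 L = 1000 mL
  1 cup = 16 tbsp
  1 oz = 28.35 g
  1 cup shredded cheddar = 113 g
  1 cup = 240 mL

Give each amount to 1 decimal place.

The original recipe has 56.7 g of arborio rice, so the scaling factor is 94.5 ÷ 56.7 = 5/3.
ketchup: 1 tbsp × 5/3 ≈ 1.7 tbsp
coconut milk: 2 L × 5/3 × 1000 mL/L ÷ 240 mL/cup ≈ 13.9 cup
shredded cheddar: 3.5 cup × 5/3 × 113 g/cup ≈ 659.2 g
diced tomatoes: (1 cup + 14 tbsp = 1.875 cup) × 5/3 × 180 g/cup = 562.5 g

ketchup: 1.7 tbsp; coconut milk: 13.9 cup; shredded cheddar: 659.2 g; diced tomatoes: 562.5 g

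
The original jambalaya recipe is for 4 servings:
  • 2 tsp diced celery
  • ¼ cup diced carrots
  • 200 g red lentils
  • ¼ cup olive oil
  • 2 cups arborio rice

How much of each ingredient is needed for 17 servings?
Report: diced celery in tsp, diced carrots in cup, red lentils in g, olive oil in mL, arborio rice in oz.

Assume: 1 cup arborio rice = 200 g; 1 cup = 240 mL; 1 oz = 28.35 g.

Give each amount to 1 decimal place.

diced celery: 8.5 tsp; diced carrots: 1.1 cup; red lentils: 850.0 g; olive oil: 255.0 mL; arborio rice: 60.0 oz

Scaling factor: 17/4 = 4.25.
diced celery: 2 tsp × 17/4 = 8.5 tsp
diced carrots: 0.25 cup × 17/4 ≈ 1.1 cup
red lentils: 200 g × 17/4 = 850.0 g
olive oil: 0.25 cup × 17/4 × 240 mL/cup = 255.0 mL
arborio rice: 2 cup × 17/4 × 200 g/cup ÷ 28.35 g/oz ≈ 60.0 oz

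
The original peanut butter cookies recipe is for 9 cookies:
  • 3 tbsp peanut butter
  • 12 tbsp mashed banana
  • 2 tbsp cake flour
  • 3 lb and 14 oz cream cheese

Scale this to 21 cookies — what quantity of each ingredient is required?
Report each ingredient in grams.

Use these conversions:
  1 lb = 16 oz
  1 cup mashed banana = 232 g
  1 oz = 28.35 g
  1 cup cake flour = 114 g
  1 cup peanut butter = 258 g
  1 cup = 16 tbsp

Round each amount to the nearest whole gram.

Scaling factor: 21/9 = 7/3.
peanut butter: 3 tbsp × 7/3 ÷ 16 tbsp/cup × 258 g/cup ≈ 113 g
mashed banana: 12 tbsp × 7/3 ÷ 16 tbsp/cup × 232 g/cup = 406 g
cake flour: 2 tbsp × 7/3 ÷ 16 tbsp/cup × 114 g/cup ≈ 33 g
cream cheese: (3 lb + 14 oz = 3.875 lb) × 7/3 × 16 oz/lb × 28.35 g/oz ≈ 4101 g

peanut butter: 113 g; mashed banana: 406 g; cake flour: 33 g; cream cheese: 4101 g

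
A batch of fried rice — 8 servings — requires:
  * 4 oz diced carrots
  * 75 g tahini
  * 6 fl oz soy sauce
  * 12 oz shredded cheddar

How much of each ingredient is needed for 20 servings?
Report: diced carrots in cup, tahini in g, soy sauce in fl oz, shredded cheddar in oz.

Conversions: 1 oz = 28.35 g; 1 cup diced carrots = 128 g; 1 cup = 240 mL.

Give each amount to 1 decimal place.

Scaling factor: 20/8 = 5/2 = 2.5.
diced carrots: 4 oz × 5/2 × 28.35 g/oz ÷ 128 g/cup ≈ 2.2 cup
tahini: 75 g × 5/2 = 187.5 g
soy sauce: 6 fl oz × 5/2 = 15.0 fl oz
shredded cheddar: 12 oz × 5/2 = 30.0 oz

diced carrots: 2.2 cup; tahini: 187.5 g; soy sauce: 15.0 fl oz; shredded cheddar: 30.0 oz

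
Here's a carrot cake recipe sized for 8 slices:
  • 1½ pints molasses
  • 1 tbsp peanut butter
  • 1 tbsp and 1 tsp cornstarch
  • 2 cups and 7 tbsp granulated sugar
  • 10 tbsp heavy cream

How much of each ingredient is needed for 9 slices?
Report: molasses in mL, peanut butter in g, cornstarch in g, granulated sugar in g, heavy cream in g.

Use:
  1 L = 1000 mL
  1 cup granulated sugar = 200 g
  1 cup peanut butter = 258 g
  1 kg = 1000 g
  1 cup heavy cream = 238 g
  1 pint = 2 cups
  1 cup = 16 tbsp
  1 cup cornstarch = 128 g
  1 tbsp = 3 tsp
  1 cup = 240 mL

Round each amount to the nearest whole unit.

Scaling factor: 9/8 = 1.125.
molasses: 1.5 pint × 9/8 × 2 cup/pint × 240 mL/cup = 810 mL
peanut butter: 1 tbsp × 9/8 ÷ 16 tbsp/cup × 258 g/cup ≈ 18 g
cornstarch: (1 tbsp + 1 tsp = 4/3 tbsp) × 9/8 ÷ 16 tbsp/cup × 128 g/cup = 12 g
granulated sugar: (2 cup + 7 tbsp = 2.4375 cup) × 9/8 × 200 g/cup ≈ 548 g
heavy cream: 10 tbsp × 9/8 ÷ 16 tbsp/cup × 238 g/cup ≈ 167 g

molasses: 810 mL; peanut butter: 18 g; cornstarch: 12 g; granulated sugar: 548 g; heavy cream: 167 g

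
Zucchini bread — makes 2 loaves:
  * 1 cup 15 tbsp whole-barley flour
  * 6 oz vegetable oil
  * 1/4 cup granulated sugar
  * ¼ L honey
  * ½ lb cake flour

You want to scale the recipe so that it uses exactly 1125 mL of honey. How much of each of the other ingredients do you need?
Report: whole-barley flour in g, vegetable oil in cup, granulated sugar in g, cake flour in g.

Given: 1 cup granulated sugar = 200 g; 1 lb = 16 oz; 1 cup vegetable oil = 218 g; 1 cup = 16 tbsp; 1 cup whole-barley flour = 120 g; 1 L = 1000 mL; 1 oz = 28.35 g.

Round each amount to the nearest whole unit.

The original recipe has 250 mL of honey, so the scaling factor is 1125 ÷ 250 = 9/2 = 4.5.
whole-barley flour: (1 cup + 15 tbsp = 1.9375 cup) × 9/2 × 120 g/cup ≈ 1046 g
vegetable oil: 6 oz × 9/2 × 28.35 g/oz ÷ 218 g/cup ≈ 4 cup
granulated sugar: 0.25 cup × 9/2 × 200 g/cup = 225 g
cake flour: 0.5 lb × 9/2 × 16 oz/lb × 28.35 g/oz ≈ 1021 g

whole-barley flour: 1046 g; vegetable oil: 4 cup; granulated sugar: 225 g; cake flour: 1021 g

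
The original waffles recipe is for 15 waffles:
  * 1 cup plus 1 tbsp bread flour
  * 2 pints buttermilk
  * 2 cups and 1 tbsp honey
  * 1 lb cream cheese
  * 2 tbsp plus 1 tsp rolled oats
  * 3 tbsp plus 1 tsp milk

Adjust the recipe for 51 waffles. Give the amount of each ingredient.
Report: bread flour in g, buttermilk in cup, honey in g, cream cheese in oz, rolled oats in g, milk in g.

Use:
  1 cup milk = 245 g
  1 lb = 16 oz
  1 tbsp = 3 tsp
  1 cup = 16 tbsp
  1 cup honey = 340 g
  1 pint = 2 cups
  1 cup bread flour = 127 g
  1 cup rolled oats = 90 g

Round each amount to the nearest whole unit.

bread flour: 459 g; buttermilk: 14 cup; honey: 2384 g; cream cheese: 54 oz; rolled oats: 45 g; milk: 174 g

Scaling factor: 51/15 = 17/5 = 3.4.
bread flour: (1 cup + 1 tbsp = 1.0625 cup) × 17/5 × 127 g/cup ≈ 459 g
buttermilk: 2 pint × 17/5 × 2 cup/pint ≈ 14 cup
honey: (2 cup + 1 tbsp = 2.0625 cup) × 17/5 × 340 g/cup ≈ 2384 g
cream cheese: 1 lb × 17/5 × 16 oz/lb ≈ 54 oz
rolled oats: (2 tbsp + 1 tsp = 7/3 tbsp) × 17/5 ÷ 16 tbsp/cup × 90 g/cup ≈ 45 g
milk: (3 tbsp + 1 tsp = 10/3 tbsp) × 17/5 ÷ 16 tbsp/cup × 245 g/cup ≈ 174 g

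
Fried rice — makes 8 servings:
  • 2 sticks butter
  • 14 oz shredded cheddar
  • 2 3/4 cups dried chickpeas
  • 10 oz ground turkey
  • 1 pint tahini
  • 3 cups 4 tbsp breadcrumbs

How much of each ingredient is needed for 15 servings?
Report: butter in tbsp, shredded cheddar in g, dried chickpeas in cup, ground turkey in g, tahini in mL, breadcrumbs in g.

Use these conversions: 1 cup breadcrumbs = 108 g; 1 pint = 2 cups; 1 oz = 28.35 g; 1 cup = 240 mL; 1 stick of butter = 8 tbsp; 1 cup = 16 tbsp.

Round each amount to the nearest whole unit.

butter: 30 tbsp; shredded cheddar: 744 g; dried chickpeas: 5 cup; ground turkey: 532 g; tahini: 900 mL; breadcrumbs: 658 g

Scaling factor: 15/8 = 1.875.
butter: 2 stick × 15/8 × 8 tbsp/stick = 30 tbsp
shredded cheddar: 14 oz × 15/8 × 28.35 g/oz ≈ 744 g
dried chickpeas: 2.75 cup × 15/8 ≈ 5 cup
ground turkey: 10 oz × 15/8 × 28.35 g/oz ≈ 532 g
tahini: 1 pint × 15/8 × 2 cup/pint × 240 mL/cup = 900 mL
breadcrumbs: (3 cup + 4 tbsp = 3.25 cup) × 15/8 × 108 g/cup ≈ 658 g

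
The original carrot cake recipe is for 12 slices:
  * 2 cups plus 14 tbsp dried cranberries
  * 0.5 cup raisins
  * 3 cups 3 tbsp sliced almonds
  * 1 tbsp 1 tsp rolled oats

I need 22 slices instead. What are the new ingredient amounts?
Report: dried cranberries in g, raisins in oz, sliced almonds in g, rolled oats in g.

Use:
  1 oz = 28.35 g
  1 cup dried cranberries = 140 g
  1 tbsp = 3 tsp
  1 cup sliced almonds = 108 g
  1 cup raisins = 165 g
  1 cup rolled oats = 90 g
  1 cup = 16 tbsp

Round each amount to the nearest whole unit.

Scaling factor: 22/12 = 11/6.
dried cranberries: (2 cup + 14 tbsp = 2.875 cup) × 11/6 × 140 g/cup ≈ 738 g
raisins: 0.5 cup × 11/6 × 165 g/cup ÷ 28.35 g/oz ≈ 5 oz
sliced almonds: (3 cup + 3 tbsp = 3.1875 cup) × 11/6 × 108 g/cup ≈ 631 g
rolled oats: (1 tbsp + 1 tsp = 4/3 tbsp) × 11/6 ÷ 16 tbsp/cup × 90 g/cup ≈ 14 g

dried cranberries: 738 g; raisins: 5 oz; sliced almonds: 631 g; rolled oats: 14 g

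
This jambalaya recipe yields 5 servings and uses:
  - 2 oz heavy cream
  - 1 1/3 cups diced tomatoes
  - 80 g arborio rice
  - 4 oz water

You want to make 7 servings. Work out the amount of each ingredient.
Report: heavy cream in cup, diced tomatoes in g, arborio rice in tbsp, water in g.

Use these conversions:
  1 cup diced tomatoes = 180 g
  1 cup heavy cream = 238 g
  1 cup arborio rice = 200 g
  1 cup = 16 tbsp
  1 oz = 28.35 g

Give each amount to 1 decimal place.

Scaling factor: 7/5 = 1.4.
heavy cream: 2 oz × 7/5 × 28.35 g/oz ÷ 238 g/cup ≈ 0.3 cup
diced tomatoes: 4/3 cup × 7/5 × 180 g/cup = 336.0 g
arborio rice: 80 g × 7/5 ÷ 200 g/cup × 16 tbsp/cup ≈ 9.0 tbsp
water: 4 oz × 7/5 × 28.35 g/oz ≈ 158.8 g

heavy cream: 0.3 cup; diced tomatoes: 336.0 g; arborio rice: 9.0 tbsp; water: 158.8 g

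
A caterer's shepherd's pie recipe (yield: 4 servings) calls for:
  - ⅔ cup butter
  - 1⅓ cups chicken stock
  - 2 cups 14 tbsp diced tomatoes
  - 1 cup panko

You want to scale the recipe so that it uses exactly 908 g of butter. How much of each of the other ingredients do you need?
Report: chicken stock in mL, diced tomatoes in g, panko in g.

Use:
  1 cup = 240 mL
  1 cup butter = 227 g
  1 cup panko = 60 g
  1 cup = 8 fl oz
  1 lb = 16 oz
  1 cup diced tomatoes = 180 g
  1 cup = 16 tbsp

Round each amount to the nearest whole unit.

The original recipe has 454/3 g of butter, so the scaling factor is 908 ÷ 454/3 = 6.
chicken stock: 4/3 cup × 6 × 240 mL/cup = 1920 mL
diced tomatoes: (2 cup + 14 tbsp = 2.875 cup) × 6 × 180 g/cup = 3105 g
panko: 1 cup × 6 × 60 g/cup = 360 g

chicken stock: 1920 mL; diced tomatoes: 3105 g; panko: 360 g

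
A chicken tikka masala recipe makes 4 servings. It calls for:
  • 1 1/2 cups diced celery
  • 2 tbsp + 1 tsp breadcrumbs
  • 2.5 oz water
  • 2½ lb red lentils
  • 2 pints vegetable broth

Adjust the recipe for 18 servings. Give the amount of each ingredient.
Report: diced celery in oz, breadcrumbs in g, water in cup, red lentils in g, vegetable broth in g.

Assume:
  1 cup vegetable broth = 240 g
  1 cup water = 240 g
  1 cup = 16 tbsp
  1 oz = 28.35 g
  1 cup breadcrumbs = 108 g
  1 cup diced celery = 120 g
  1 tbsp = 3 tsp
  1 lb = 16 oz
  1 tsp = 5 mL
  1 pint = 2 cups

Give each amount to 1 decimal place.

diced celery: 28.6 oz; breadcrumbs: 70.9 g; water: 1.3 cup; red lentils: 5103.0 g; vegetable broth: 4320.0 g

Scaling factor: 18/4 = 9/2 = 4.5.
diced celery: 1.5 cup × 9/2 × 120 g/cup ÷ 28.35 g/oz ≈ 28.6 oz
breadcrumbs: (2 tbsp + 1 tsp = 7/3 tbsp) × 9/2 ÷ 16 tbsp/cup × 108 g/cup ≈ 70.9 g
water: 2.5 oz × 9/2 × 28.35 g/oz ÷ 240 g/cup ≈ 1.3 cup
red lentils: 2.5 lb × 9/2 × 16 oz/lb × 28.35 g/oz = 5103.0 g
vegetable broth: 2 pint × 9/2 × 2 cup/pint × 240 g/cup = 4320.0 g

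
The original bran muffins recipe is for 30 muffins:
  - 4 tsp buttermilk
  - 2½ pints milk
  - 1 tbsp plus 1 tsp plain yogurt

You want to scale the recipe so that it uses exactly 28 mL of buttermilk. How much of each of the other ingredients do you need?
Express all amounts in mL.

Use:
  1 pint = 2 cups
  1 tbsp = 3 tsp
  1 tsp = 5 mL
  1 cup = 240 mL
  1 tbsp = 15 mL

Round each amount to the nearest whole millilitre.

The original recipe has 20 mL of buttermilk, so the scaling factor is 28 ÷ 20 = 7/5 = 1.4.
milk: 2.5 pint × 7/5 × 2 cup/pint × 240 mL/cup = 1680 mL
plain yogurt: (1 tbsp + 1 tsp = 4/3 tbsp) × 7/5 × 15 mL/tbsp = 28 mL

milk: 1680 mL; plain yogurt: 28 mL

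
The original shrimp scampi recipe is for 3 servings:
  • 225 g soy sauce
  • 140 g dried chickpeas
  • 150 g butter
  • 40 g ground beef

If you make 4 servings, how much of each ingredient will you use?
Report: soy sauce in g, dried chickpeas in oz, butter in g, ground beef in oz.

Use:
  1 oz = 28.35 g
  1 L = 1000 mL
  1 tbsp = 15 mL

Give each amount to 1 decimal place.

soy sauce: 300.0 g; dried chickpeas: 6.6 oz; butter: 200.0 g; ground beef: 1.9 oz

Scaling factor: 4/3.
soy sauce: 225 g × 4/3 = 300.0 g
dried chickpeas: 140 g × 4/3 ÷ 28.35 g/oz ≈ 6.6 oz
butter: 150 g × 4/3 = 200.0 g
ground beef: 40 g × 4/3 ÷ 28.35 g/oz ≈ 1.9 oz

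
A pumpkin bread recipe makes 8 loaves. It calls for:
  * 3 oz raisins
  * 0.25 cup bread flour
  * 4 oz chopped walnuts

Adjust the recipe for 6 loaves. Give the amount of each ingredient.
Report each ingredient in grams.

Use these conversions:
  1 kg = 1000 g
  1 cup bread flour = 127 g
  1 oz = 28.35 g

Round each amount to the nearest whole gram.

Scaling factor: 6/8 = 3/4 = 0.75.
raisins: 3 oz × 3/4 × 28.35 g/oz ≈ 64 g
bread flour: 0.25 cup × 3/4 × 127 g/cup ≈ 24 g
chopped walnuts: 4 oz × 3/4 × 28.35 g/oz ≈ 85 g

raisins: 64 g; bread flour: 24 g; chopped walnuts: 85 g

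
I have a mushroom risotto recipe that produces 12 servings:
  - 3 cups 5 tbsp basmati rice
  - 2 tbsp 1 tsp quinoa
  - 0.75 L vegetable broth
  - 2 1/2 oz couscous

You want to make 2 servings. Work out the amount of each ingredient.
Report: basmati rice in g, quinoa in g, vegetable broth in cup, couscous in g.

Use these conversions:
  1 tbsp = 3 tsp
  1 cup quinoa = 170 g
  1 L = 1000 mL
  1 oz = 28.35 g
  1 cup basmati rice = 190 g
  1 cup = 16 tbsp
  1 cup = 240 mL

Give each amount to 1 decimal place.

basmati rice: 104.9 g; quinoa: 4.1 g; vegetable broth: 0.5 cup; couscous: 11.8 g

Scaling factor: 2/12 = 1/6.
basmati rice: (3 cup + 5 tbsp = 3.3125 cup) × 1/6 × 190 g/cup ≈ 104.9 g
quinoa: (2 tbsp + 1 tsp = 7/3 tbsp) × 1/6 ÷ 16 tbsp/cup × 170 g/cup ≈ 4.1 g
vegetable broth: 0.75 L × 1/6 × 1000 mL/L ÷ 240 mL/cup ≈ 0.5 cup
couscous: 2.5 oz × 1/6 × 28.35 g/oz ≈ 11.8 g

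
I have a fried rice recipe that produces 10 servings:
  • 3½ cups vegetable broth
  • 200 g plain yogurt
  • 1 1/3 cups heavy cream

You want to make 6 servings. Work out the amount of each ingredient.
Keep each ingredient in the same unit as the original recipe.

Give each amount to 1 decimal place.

vegetable broth: 2.1 cup; plain yogurt: 120.0 g; heavy cream: 0.8 cup

Scaling factor: 6/10 = 3/5 = 0.6.
vegetable broth: 3.5 cup × 3/5 = 2.1 cup
plain yogurt: 200 g × 3/5 = 120.0 g
heavy cream: 4/3 cup × 3/5 = 0.8 cup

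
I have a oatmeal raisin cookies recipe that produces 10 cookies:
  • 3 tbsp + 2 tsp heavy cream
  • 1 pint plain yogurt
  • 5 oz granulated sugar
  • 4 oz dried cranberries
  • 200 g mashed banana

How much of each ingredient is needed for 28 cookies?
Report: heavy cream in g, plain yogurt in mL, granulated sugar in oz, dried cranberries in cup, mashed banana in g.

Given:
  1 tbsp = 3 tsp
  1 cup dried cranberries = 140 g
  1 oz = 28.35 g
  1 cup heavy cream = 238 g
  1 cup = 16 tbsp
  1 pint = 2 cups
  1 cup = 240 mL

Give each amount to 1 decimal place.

heavy cream: 152.7 g; plain yogurt: 1344.0 mL; granulated sugar: 14.0 oz; dried cranberries: 2.3 cup; mashed banana: 560.0 g

Scaling factor: 28/10 = 14/5 = 2.8.
heavy cream: (3 tbsp + 2 tsp = 11/3 tbsp) × 14/5 ÷ 16 tbsp/cup × 238 g/cup ≈ 152.7 g
plain yogurt: 1 pint × 14/5 × 2 cup/pint × 240 mL/cup = 1344.0 mL
granulated sugar: 5 oz × 14/5 = 14.0 oz
dried cranberries: 4 oz × 14/5 × 28.35 g/oz ÷ 140 g/cup ≈ 2.3 cup
mashed banana: 200 g × 14/5 = 560.0 g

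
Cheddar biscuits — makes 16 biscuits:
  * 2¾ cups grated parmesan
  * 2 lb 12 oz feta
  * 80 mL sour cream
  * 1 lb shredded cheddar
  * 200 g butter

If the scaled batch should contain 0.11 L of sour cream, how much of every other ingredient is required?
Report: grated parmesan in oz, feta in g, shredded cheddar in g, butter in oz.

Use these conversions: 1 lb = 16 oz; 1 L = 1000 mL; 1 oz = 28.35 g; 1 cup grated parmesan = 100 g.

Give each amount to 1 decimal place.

grated parmesan: 13.3 oz; feta: 1715.2 g; shredded cheddar: 623.7 g; butter: 9.7 oz

The original recipe has 0.08 L of sour cream, so the scaling factor is 0.11 ÷ 0.08 = 11/8 = 1.375.
grated parmesan: 2.75 cup × 11/8 × 100 g/cup ÷ 28.35 g/oz ≈ 13.3 oz
feta: (2 lb + 12 oz = 2.75 lb) × 11/8 × 16 oz/lb × 28.35 g/oz ≈ 1715.2 g
shredded cheddar: 1 lb × 11/8 × 16 oz/lb × 28.35 g/oz = 623.7 g
butter: 200 g × 11/8 ÷ 28.35 g/oz ≈ 9.7 oz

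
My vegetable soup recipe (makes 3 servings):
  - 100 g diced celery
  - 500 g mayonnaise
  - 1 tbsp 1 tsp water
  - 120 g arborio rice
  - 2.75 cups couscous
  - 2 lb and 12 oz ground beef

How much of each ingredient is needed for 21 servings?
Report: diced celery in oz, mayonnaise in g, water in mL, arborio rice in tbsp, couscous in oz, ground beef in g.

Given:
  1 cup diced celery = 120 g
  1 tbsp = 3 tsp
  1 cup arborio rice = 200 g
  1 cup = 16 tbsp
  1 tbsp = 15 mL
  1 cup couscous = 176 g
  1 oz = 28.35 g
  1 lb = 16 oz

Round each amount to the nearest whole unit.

diced celery: 25 oz; mayonnaise: 3500 g; water: 140 mL; arborio rice: 67 tbsp; couscous: 120 oz; ground beef: 8732 g

Scaling factor: 21/3 = 7.
diced celery: 100 g × 7 ÷ 28.35 g/oz ≈ 25 oz
mayonnaise: 500 g × 7 = 3500 g
water: (1 tbsp + 1 tsp = 4/3 tbsp) × 7 × 15 mL/tbsp = 140 mL
arborio rice: 120 g × 7 ÷ 200 g/cup × 16 tbsp/cup ≈ 67 tbsp
couscous: 2.75 cup × 7 × 176 g/cup ÷ 28.35 g/oz ≈ 120 oz
ground beef: (2 lb + 12 oz = 2.75 lb) × 7 × 16 oz/lb × 28.35 g/oz ≈ 8732 g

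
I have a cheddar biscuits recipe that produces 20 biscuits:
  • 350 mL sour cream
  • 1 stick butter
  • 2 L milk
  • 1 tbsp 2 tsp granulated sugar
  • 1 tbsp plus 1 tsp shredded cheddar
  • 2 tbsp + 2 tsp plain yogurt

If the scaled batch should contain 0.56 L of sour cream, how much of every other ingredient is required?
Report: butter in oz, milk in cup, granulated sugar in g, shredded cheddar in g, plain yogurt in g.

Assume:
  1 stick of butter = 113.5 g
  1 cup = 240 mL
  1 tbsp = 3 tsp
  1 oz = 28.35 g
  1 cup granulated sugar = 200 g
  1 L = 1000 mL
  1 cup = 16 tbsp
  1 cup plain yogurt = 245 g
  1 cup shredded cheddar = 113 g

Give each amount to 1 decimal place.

The original recipe has 0.35 L of sour cream, so the scaling factor is 0.56 ÷ 0.35 = 8/5 = 1.6.
butter: 1 stick × 8/5 × 113.5 g/stick ÷ 28.35 g/oz ≈ 6.4 oz
milk: 2 L × 8/5 × 1000 mL/L ÷ 240 mL/cup ≈ 13.3 cup
granulated sugar: (1 tbsp + 2 tsp = 5/3 tbsp) × 8/5 ÷ 16 tbsp/cup × 200 g/cup ≈ 33.3 g
shredded cheddar: (1 tbsp + 1 tsp = 4/3 tbsp) × 8/5 ÷ 16 tbsp/cup × 113 g/cup ≈ 15.1 g
plain yogurt: (2 tbsp + 2 tsp = 8/3 tbsp) × 8/5 ÷ 16 tbsp/cup × 245 g/cup ≈ 65.3 g

butter: 6.4 oz; milk: 13.3 cup; granulated sugar: 33.3 g; shredded cheddar: 15.1 g; plain yogurt: 65.3 g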